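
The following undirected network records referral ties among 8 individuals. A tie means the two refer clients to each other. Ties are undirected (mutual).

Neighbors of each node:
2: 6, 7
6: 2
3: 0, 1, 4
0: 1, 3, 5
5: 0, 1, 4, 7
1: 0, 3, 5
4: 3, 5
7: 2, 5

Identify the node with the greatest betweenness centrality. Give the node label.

5

Unnormalized betweenness of each node: 0:4/3, 1:4/3, 2:6, 3:1, 4:4/3, 5:13, 6:0, 7:10.
5 has the largest value, 13, making it the main broker — the node through which the most shortest paths run.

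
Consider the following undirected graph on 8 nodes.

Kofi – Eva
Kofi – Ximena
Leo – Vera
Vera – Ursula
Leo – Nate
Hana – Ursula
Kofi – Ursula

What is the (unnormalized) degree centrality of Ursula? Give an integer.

Ursula is directly tied to Hana, Kofi, and Vera. That is 3 neighbors, so the degree of Ursula is 3.

3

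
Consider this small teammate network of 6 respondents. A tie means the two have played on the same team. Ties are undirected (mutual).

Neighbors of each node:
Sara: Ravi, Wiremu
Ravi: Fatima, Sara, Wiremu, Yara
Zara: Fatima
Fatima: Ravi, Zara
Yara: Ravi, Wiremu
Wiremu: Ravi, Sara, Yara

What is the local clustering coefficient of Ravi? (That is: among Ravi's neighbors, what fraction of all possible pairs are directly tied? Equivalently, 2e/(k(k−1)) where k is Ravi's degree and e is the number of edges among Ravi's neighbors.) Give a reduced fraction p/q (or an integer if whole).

1/3

Ravi's neighbors: Fatima, Sara, Wiremu, and Yara (k = 4).
Possible neighbor pairs: C(4,2) = 6. Edges among them: Sara–Wiremu, Wiremu–Yara → e = 2.
Clustering(Ravi) = 2/6 = 1/3.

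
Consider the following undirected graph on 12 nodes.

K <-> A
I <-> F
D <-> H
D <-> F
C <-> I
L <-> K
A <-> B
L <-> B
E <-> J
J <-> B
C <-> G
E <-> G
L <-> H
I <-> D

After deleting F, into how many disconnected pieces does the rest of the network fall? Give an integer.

F's neighbors (D and I) remain reachable from one another through other ties, so the rest of the network stays in one piece.

1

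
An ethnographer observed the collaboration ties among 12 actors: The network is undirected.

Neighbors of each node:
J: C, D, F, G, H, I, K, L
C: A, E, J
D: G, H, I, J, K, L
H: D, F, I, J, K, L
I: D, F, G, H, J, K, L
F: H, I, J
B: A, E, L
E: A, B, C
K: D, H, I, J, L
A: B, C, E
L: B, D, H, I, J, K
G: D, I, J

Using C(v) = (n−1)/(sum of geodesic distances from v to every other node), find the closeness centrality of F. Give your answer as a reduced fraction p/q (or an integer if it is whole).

Distances from F: A:3, B:3, C:2, D:2, E:3, G:2, H:1, I:1, J:1, K:2, L:2. Sum = 22.
n = 12, so closeness = 11/22 = 1/2.

1/2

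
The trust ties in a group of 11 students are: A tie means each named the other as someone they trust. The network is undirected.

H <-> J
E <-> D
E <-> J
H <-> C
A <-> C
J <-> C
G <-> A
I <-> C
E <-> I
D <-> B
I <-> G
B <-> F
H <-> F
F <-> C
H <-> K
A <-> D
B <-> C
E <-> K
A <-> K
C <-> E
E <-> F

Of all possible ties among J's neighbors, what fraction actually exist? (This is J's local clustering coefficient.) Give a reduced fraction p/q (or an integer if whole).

J's neighbors: C, E, and H (k = 3).
Possible neighbor pairs: C(3,2) = 3. Edges among them: C–E, C–H → e = 2.
Clustering(J) = 2/3.

2/3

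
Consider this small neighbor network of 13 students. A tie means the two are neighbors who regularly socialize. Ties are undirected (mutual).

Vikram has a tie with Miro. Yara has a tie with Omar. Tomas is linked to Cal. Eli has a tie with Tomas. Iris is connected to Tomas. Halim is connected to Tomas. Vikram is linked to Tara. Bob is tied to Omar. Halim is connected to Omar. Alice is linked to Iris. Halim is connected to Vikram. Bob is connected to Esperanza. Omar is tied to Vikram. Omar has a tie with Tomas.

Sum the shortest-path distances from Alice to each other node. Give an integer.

42

Distances from Alice: Bob:4, Cal:3, Eli:3, Esperanza:5, Halim:3, Iris:1, Miro:5, Omar:3, Tara:5, Tomas:2, Vikram:4, Yara:4.
Sum = 4 + 3 + 3 + 5 + 3 + 1 + 5 + 3 + 5 + 2 + 4 + 4 = 42.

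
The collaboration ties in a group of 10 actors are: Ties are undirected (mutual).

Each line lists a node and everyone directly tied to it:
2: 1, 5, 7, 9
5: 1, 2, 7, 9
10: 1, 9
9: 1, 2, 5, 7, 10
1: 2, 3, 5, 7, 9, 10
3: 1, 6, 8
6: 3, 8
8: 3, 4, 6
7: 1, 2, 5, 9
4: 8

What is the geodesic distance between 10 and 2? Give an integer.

2

One shortest route is 10 – 9 – 2, which uses 2 edges, and 10 and 2 are not directly tied, so nothing shorter exists. So d(10,2) = 2.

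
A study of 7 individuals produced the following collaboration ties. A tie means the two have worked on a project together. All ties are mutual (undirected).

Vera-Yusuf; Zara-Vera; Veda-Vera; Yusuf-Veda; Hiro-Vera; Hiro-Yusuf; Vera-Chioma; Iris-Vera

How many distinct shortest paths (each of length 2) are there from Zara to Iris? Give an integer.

The shortest distance is 2, and the only length-2 path is Zara–Vera–Iris. So there is exactly 1 shortest path.

1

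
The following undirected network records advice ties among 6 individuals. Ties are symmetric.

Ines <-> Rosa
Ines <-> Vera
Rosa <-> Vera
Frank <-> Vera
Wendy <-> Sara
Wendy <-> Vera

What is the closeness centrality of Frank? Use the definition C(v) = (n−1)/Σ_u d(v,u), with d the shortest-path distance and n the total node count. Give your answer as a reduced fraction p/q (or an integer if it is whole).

1/2

Distances from Frank: Ines:2, Rosa:2, Sara:3, Vera:1, Wendy:2. Sum = 10.
n = 6, so closeness = 5/10 = 1/2.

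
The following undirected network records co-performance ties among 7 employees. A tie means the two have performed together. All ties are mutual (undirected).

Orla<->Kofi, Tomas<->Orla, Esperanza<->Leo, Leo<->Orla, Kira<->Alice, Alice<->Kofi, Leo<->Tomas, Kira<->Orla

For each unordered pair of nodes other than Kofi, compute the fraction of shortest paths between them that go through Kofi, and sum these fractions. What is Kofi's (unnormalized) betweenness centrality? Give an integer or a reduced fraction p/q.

2

Pairs whose geodesics pass through Kofi — Esperanza–Alice: 1/2; Tomas–Alice: 1/2; Orla–Alice: 1/2; Alice–Leo: 1/2.
All other pairs contribute 0.
Summing the contributions gives betweenness(Kofi) = 2.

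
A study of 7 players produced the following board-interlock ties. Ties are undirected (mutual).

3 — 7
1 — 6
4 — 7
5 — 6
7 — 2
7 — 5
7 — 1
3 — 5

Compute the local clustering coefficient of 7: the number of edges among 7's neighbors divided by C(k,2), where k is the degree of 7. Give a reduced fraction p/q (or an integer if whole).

7's neighbors: 1, 2, 3, 4, and 5 (k = 5).
Possible neighbor pairs: C(5,2) = 10. Edges among them: 3–5 → e = 1.
Clustering(7) = 1/10.

1/10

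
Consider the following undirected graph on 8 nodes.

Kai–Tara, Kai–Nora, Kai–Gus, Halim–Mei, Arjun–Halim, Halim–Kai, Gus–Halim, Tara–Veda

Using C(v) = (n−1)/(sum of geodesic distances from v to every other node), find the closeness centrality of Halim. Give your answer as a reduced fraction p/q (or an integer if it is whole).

Distances from Halim: Arjun:1, Gus:1, Kai:1, Mei:1, Nora:2, Tara:2, Veda:3. Sum = 11.
n = 8, so closeness = 7/11.

7/11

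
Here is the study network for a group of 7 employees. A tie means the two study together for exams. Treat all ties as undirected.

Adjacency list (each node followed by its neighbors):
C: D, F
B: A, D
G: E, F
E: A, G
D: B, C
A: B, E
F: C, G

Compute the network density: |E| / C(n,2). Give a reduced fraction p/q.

1/3

There are 7 edges and 7 nodes, so the maximum possible is C(7,2) = 21.
Density = 7/21 = 1/3.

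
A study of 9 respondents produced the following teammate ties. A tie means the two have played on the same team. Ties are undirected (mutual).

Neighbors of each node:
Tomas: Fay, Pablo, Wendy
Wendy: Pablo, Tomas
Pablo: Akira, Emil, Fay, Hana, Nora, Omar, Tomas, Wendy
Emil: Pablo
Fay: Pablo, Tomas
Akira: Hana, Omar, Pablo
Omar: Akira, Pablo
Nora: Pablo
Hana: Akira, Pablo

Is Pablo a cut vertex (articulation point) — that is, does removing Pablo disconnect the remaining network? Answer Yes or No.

Yes

Removing Pablo leaves {Nora} with no path to {Akira, Hana, and Omar}, so the network splits into 4 components. Pablo is a cut vertex.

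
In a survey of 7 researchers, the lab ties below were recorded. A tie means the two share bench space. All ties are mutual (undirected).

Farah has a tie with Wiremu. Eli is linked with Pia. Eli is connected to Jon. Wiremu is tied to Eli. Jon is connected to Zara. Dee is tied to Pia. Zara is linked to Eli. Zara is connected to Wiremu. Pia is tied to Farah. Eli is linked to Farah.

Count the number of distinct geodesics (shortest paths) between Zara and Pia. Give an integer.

The shortest distance is 2, and the only length-2 path is Zara–Eli–Pia. So there is exactly 1 shortest path.

1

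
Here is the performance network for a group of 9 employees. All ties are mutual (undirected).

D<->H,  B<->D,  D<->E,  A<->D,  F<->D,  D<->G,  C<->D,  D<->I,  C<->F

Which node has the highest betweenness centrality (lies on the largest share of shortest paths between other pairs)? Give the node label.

Unnormalized betweenness of each node: A:0, B:0, C:0, D:27, E:0, F:0, G:0, H:0, I:0.
D has the largest value, 27, making it the main broker — the node through which the most shortest paths run.

D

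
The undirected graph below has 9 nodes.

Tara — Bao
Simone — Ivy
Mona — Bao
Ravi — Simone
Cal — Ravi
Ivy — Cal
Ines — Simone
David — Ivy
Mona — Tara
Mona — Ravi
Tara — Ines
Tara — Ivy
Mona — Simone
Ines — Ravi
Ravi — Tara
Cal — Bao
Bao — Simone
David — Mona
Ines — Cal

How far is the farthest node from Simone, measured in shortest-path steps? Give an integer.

Distances from Simone: Bao:1, Cal:2, David:2, Ines:1, Ivy:1, Mona:1, Ravi:1, Tara:2.
The largest is 2 (to Tara, Cal, and David), so the eccentricity of Simone is 2.

2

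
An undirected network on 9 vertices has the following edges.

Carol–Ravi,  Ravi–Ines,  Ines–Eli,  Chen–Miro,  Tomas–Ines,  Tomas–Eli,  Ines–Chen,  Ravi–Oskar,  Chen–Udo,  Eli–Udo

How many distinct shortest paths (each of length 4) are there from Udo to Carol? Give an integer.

2

The shortest distance is 4. The length-4 paths are: Udo–Eli–Ines–Ravi–Carol; Udo–Chen–Ines–Ravi–Carol.
That gives 2 distinct shortest paths.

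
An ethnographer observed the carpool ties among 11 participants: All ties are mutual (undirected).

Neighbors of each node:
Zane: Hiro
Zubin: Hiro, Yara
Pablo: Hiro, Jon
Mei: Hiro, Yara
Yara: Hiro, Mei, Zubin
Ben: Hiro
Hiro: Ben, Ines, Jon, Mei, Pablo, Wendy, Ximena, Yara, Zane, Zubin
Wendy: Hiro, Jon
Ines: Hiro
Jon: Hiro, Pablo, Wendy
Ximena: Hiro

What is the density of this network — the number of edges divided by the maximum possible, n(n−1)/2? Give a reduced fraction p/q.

There are 14 edges and 11 nodes, so the maximum possible is C(11,2) = 55.
Density = 14/55.

14/55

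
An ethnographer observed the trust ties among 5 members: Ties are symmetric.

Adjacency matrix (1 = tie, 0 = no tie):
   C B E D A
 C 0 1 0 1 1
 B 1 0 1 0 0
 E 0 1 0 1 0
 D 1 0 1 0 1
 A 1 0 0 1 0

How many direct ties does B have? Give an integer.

2

B is directly tied to C and E. That is 2 neighbors, so the degree of B is 2.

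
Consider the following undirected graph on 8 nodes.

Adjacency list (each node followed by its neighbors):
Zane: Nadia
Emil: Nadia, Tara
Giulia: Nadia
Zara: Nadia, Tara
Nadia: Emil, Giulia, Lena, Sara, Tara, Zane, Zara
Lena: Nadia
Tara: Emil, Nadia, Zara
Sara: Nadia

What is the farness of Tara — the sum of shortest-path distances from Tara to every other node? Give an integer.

Distances from Tara: Emil:1, Giulia:2, Lena:2, Nadia:1, Sara:2, Zane:2, Zara:1.
Sum = 1 + 2 + 2 + 1 + 2 + 2 + 1 = 11.

11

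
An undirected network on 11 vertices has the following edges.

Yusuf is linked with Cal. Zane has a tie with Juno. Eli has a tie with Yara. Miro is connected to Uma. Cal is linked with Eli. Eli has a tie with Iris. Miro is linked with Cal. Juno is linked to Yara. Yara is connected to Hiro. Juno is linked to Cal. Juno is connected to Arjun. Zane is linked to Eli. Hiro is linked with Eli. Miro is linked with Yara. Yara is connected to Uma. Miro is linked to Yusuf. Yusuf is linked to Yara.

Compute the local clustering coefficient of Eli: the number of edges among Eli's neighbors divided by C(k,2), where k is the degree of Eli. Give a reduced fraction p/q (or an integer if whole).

1/10

Eli's neighbors: Cal, Hiro, Iris, Yara, and Zane (k = 5).
Possible neighbor pairs: C(5,2) = 10. Edges among them: Hiro–Yara → e = 1.
Clustering(Eli) = 1/10.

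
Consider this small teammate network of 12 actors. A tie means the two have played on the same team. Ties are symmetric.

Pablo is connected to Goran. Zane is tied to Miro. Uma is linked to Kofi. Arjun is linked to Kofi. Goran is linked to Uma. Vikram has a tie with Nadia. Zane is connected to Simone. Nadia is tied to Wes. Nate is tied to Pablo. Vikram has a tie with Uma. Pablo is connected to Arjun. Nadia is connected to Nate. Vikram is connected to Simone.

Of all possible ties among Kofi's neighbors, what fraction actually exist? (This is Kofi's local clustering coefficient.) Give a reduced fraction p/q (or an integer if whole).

0

Kofi's neighbors: Arjun and Uma (k = 2).
Possible neighbor pairs: C(2,2) = 1. Edges among them: none → e = 0.
Clustering(Kofi) = 0/1.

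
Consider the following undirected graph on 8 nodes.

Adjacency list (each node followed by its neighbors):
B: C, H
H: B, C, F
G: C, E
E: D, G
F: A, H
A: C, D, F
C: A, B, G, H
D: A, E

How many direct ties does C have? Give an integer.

C is directly tied to A, B, G, and H. That is 4 neighbors, so the degree of C is 4.

4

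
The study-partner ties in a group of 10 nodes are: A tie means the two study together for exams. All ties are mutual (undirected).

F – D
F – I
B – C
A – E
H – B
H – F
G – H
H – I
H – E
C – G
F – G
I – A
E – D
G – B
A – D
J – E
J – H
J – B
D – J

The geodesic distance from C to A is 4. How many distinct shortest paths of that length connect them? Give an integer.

The shortest distance is 4. The length-4 paths are: C–B–J–E–A; C–B–H–E–A; C–G–H–E–A; C–B–J–D–A; C–G–F–D–A; C–G–F–I–A (and 2 more).
That gives 8 distinct shortest paths.

8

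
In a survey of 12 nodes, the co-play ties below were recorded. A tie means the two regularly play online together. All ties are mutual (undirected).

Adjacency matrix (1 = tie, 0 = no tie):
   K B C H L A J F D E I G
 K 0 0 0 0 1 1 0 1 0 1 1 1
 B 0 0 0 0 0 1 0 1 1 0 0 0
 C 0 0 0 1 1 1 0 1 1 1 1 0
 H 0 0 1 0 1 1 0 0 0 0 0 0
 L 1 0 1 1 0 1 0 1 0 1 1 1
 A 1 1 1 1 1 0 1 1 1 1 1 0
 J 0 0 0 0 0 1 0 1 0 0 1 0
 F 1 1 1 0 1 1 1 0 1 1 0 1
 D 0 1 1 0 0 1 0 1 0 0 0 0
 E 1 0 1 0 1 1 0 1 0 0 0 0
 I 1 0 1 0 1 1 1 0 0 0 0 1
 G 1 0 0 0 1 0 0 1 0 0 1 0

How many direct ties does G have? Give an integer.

4

G is directly tied to F, I, K, and L. That is 4 neighbors, so the degree of G is 4.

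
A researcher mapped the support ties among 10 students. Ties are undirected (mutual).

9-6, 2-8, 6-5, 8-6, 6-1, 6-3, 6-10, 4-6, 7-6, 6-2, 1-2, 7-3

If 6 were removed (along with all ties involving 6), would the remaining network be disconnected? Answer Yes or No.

Removing 6 leaves {10} with no path to {1, 2, and 8}, so the network splits into 6 components. 6 is a cut vertex.

Yes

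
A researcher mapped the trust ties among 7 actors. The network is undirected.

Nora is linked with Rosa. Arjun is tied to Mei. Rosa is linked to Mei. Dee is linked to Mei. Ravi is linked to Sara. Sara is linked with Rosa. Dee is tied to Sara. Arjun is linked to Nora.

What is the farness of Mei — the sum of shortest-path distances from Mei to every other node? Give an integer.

10

Distances from Mei: Arjun:1, Dee:1, Nora:2, Ravi:3, Rosa:1, Sara:2.
Sum = 1 + 1 + 2 + 3 + 1 + 2 = 10.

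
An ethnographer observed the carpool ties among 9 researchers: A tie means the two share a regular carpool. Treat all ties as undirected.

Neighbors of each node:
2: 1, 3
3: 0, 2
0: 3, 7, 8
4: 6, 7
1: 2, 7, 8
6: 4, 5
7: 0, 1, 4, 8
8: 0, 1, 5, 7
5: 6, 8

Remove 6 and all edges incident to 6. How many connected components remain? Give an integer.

1

6's neighbors (4 and 5) remain reachable from one another through other ties, so the rest of the network stays in one piece.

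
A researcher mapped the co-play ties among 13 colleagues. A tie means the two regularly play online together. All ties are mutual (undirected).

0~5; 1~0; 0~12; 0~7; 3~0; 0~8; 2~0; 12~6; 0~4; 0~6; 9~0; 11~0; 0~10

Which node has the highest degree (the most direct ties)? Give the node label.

0

Degrees — 0:12, 1:1, 2:1, 3:1, 4:1, 5:1, 6:2, 7:1, 8:1, 9:1, 10:1, 11:1, 12:2.
The maximum is 12, attained only by 0.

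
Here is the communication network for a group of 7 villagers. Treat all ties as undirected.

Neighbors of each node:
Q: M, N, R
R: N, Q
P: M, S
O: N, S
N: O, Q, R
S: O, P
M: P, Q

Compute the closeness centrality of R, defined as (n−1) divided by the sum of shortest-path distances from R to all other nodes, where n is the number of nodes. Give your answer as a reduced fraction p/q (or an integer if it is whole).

1/2

Distances from R: M:2, N:1, O:2, P:3, Q:1, S:3. Sum = 12.
n = 7, so closeness = 6/12 = 1/2.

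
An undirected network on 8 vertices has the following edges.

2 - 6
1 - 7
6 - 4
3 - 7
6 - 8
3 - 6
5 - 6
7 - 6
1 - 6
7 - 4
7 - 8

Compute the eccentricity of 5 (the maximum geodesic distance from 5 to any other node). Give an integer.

2

Distances from 5: 1:2, 2:2, 3:2, 4:2, 6:1, 7:2, 8:2.
The largest is 2 (to 4, 8, 7, 3, 2, and 1), so the eccentricity of 5 is 2.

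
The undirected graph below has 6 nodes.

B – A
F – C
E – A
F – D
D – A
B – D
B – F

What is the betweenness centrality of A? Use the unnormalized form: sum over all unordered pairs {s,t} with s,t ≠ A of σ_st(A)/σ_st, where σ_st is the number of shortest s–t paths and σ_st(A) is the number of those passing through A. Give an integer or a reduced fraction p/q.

Pairs whose geodesics pass through A — C–E: 2/2; D–E: 1; B–E: 1; E–F: 2/2.
All other pairs contribute 0.
Summing the contributions gives betweenness(A) = 4.

4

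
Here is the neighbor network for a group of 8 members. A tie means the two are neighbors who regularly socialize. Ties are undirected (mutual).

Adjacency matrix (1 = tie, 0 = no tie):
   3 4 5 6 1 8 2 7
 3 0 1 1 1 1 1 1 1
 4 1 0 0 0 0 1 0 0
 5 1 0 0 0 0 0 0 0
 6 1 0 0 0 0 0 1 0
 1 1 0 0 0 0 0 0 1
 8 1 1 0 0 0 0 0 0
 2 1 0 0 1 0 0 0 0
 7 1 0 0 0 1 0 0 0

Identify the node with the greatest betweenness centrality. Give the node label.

Unnormalized betweenness of each node: 1:0, 2:0, 3:18, 4:0, 5:0, 6:0, 7:0, 8:0.
3 has the largest value, 18, making it the main broker — the node through which the most shortest paths run.

3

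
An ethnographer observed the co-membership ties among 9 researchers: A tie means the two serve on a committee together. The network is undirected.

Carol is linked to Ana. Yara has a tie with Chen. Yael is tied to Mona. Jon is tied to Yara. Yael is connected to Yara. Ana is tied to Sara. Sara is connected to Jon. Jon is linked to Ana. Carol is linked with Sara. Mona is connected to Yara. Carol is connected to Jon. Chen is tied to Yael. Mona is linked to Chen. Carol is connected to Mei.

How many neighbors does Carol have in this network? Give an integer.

4

Carol is directly tied to Ana, Jon, Mei, and Sara. That is 4 neighbors, so the degree of Carol is 4.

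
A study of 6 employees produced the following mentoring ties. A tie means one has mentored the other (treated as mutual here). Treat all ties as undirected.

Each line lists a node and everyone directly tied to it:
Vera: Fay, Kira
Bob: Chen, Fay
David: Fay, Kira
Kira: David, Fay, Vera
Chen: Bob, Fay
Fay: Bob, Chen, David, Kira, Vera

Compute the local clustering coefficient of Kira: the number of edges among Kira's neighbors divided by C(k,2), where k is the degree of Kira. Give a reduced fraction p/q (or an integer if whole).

2/3

Kira's neighbors: David, Fay, and Vera (k = 3).
Possible neighbor pairs: C(3,2) = 3. Edges among them: David–Fay, Fay–Vera → e = 2.
Clustering(Kira) = 2/3.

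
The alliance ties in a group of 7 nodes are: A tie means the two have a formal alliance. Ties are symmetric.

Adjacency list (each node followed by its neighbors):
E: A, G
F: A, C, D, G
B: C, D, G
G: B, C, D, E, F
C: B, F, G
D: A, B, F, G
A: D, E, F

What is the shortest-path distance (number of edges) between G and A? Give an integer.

2

One shortest route is G – F – A, which uses 2 edges, and G and A are not directly tied, so nothing shorter exists. So d(G,A) = 2.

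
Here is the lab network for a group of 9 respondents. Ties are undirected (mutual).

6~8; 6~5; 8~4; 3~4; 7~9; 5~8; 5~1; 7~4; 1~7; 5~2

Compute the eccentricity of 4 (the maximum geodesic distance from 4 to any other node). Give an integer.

Distances from 4: 1:2, 2:3, 3:1, 5:2, 6:2, 7:1, 8:1, 9:2.
The largest is 3 (to 2), so the eccentricity of 4 is 3.

3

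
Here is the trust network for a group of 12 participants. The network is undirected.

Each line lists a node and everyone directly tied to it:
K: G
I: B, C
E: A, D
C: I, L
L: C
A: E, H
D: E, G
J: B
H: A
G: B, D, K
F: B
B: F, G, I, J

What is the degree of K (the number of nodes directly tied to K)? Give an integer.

K is directly tied to G. That is 1 neighbor, so the degree of K is 1.

1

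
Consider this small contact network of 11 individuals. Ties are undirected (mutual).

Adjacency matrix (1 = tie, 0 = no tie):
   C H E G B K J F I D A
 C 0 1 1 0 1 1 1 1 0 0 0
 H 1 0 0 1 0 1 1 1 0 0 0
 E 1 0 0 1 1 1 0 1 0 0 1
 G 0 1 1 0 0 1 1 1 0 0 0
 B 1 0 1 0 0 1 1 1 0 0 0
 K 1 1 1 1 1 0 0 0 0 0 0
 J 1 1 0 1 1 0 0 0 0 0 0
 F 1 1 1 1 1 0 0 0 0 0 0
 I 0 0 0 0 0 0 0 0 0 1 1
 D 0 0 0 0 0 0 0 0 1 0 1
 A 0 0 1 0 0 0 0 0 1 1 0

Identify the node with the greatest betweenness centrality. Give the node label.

E

Unnormalized betweenness of each node: A:16, B:61/30, C:197/60, D:0, E:433/20, F:17/10, G:91/30, H:9/10, I:0, J:7/10, K:17/10.
E has the largest value, 433/20, making it the main broker — the node through which the most shortest paths run.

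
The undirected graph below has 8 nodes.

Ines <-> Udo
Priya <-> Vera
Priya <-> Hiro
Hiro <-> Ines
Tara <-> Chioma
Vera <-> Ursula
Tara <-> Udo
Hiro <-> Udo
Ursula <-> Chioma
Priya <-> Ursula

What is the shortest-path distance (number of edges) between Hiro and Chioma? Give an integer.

One shortest route is Hiro – Priya – Ursula – Chioma, which uses 3 edges, and at distance 2 from Hiro we only reach {Tara, Ursula, Vera}, which does not include Chioma. So d(Hiro,Chioma) = 3.

3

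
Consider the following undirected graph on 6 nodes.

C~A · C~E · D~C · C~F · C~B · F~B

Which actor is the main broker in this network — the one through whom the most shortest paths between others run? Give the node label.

C

Unnormalized betweenness of each node: A:0, B:0, C:9, D:0, E:0, F:0.
C has the largest value, 9, making it the main broker — the node through which the most shortest paths run.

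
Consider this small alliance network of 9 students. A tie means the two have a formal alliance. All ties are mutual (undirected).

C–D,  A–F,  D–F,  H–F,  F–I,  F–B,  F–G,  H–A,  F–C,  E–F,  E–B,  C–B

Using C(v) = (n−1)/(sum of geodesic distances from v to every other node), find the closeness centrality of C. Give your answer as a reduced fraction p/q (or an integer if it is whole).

8/13

Distances from C: A:2, B:1, D:1, E:2, F:1, G:2, H:2, I:2. Sum = 13.
n = 9, so closeness = 8/13.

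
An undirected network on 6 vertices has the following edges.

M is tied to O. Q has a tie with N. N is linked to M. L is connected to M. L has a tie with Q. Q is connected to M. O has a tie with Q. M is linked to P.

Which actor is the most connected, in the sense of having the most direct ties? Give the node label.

M

Degrees — L:2, M:5, N:2, O:2, P:1, Q:4.
The maximum is 5, attained only by M.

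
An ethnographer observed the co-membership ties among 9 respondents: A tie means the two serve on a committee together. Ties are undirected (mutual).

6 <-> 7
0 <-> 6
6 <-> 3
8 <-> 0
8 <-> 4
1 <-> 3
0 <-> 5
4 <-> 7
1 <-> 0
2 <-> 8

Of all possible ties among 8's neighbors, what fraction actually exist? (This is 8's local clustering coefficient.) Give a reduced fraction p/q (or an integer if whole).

0

8's neighbors: 0, 2, and 4 (k = 3).
Possible neighbor pairs: C(3,2) = 3. Edges among them: none → e = 0.
Clustering(8) = 0/3 = 0.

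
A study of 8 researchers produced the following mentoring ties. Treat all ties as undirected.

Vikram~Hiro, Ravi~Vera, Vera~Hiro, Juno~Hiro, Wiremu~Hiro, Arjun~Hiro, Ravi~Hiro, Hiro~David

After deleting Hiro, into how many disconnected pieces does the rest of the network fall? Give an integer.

6

Without Hiro, the remaining ties split the others into: {Wiremu}; {Vikram}; {Arjun}; {Ravi, Vera}; {Juno}; {David}.
That's 6 separate components.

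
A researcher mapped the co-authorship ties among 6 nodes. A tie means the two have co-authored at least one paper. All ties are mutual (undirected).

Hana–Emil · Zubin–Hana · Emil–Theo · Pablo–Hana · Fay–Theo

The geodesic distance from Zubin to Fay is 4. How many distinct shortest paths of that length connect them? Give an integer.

The shortest distance is 4, and the only length-4 path is Zubin–Hana–Emil–Theo–Fay. So there is exactly 1 shortest path.

1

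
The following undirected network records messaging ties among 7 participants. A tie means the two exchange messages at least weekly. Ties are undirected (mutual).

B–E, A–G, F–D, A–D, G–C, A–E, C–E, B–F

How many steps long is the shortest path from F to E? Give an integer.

One shortest route is F – B – E, which uses 2 edges, and F and E are not directly tied, so nothing shorter exists. So d(F,E) = 2.

2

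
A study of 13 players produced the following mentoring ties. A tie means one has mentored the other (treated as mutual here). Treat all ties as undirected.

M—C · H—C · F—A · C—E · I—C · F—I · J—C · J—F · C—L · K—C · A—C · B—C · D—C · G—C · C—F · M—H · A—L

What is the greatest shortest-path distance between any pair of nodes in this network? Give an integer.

2

Eccentricity of each node (its greatest distance to any other): A:2, B:2, C:1, D:2, E:2, F:2, G:2, H:2, I:2, J:2, K:2, L:2, M:2.
The maximum eccentricity is 2, realized for instance by the pair E–J via E – C – J. So the diameter is 2.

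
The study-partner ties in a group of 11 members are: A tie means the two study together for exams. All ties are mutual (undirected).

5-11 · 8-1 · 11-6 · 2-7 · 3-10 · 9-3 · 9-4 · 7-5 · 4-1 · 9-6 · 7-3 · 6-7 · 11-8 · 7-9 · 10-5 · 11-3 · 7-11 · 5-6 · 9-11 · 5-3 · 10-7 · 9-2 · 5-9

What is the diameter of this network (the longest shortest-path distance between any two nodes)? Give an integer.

Eccentricity of each node (its greatest distance to any other): 1:4, 2:3, 3:3, 4:3, 5:3, 6:3, 7:3, 8:3, 9:2, 10:4, 11:2.
The maximum eccentricity is 4, realized for instance by the pair 10–1 via 10 – 3 – 9 – 4 – 1. So the diameter is 4.

4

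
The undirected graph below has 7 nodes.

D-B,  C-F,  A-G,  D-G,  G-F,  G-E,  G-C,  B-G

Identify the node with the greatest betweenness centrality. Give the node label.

G

Unnormalized betweenness of each node: A:0, B:0, C:0, D:0, E:0, F:0, G:13.
G has the largest value, 13, making it the main broker — the node through which the most shortest paths run.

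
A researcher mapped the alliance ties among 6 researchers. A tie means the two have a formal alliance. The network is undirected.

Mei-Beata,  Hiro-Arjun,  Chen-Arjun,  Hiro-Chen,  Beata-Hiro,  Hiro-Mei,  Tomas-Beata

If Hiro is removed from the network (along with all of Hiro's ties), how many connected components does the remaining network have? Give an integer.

2

Without Hiro, the remaining ties split the others into: {Arjun, Chen}; {Beata, Mei, Tomas}.
That's 2 separate components.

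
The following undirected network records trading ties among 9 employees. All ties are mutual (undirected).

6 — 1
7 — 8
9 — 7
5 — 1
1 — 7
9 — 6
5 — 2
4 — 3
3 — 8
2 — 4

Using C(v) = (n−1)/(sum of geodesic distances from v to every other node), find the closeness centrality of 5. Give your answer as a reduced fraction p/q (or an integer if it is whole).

8/17

Distances from 5: 1:1, 2:1, 3:3, 4:2, 6:2, 7:2, 8:3, 9:3. Sum = 17.
n = 9, so closeness = 8/17.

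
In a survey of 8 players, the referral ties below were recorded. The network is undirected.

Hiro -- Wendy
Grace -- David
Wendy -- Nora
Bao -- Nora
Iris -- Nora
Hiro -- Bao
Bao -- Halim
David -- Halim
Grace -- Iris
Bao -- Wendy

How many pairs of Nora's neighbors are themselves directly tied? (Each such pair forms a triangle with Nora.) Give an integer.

1

Nora's neighbors: Bao, Iris, and Wendy.
Neighbor pairs that are themselves tied: Nora–Bao–Wendy. Each forms one triangle with Nora, for 1 in total.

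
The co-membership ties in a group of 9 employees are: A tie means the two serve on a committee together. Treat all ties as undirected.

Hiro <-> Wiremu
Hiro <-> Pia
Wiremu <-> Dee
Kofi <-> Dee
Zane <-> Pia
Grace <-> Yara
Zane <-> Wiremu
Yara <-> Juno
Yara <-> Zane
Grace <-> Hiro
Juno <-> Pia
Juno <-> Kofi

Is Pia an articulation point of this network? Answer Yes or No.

Even without Pia, every remaining node can still reach every other (the residual graph is connected), so Pia is not a cut vertex.

No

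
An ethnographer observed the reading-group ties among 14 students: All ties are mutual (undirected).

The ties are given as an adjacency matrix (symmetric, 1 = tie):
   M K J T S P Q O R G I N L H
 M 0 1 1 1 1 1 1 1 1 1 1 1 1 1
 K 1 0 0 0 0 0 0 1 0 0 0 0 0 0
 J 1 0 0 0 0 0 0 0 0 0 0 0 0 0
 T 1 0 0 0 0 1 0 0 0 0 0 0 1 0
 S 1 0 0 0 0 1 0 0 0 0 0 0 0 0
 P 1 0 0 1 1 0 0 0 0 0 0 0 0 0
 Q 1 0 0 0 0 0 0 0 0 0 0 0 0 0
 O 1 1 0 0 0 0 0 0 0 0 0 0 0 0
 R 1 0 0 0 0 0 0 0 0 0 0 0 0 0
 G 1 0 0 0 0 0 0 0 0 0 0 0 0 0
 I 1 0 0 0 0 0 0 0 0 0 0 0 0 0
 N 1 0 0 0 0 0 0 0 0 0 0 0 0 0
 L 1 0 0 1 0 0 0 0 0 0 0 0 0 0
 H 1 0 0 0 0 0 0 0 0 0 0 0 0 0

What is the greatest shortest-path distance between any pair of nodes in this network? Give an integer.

2

Eccentricity of each node (its greatest distance to any other): G:2, H:2, I:2, J:2, K:2, L:2, M:1, N:2, O:2, P:2, Q:2, R:2, S:2, T:2.
The maximum eccentricity is 2, realized for instance by the pair K–J via K – M – J. So the diameter is 2.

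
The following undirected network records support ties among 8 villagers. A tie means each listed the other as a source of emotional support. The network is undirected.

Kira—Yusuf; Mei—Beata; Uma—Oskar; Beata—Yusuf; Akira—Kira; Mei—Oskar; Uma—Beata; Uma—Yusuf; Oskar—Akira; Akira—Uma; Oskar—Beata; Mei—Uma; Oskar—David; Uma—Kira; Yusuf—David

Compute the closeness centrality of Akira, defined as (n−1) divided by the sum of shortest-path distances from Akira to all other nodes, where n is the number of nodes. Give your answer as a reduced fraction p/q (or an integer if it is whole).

7/11

Distances from Akira: Beata:2, David:2, Kira:1, Mei:2, Oskar:1, Uma:1, Yusuf:2. Sum = 11.
n = 8, so closeness = 7/11.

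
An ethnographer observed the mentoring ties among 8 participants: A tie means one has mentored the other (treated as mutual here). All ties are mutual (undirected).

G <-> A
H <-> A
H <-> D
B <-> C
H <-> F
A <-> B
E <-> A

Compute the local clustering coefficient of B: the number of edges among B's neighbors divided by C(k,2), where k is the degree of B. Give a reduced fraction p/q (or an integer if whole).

B's neighbors: A and C (k = 2).
Possible neighbor pairs: C(2,2) = 1. Edges among them: none → e = 0.
Clustering(B) = 0/1.

0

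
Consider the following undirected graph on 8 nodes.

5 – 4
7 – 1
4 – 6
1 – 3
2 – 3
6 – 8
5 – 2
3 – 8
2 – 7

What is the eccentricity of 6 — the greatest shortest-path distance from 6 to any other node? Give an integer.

Distances from 6: 1:3, 2:3, 3:2, 4:1, 5:2, 7:4, 8:1.
The largest is 4 (to 7), so the eccentricity of 6 is 4.

4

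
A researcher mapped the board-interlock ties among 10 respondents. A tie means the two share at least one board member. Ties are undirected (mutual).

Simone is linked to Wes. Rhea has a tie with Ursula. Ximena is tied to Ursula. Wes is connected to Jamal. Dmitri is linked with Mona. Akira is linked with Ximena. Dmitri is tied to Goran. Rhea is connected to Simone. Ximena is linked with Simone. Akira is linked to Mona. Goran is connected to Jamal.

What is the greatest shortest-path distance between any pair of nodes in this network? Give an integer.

5

Eccentricity of each node (its greatest distance to any other): Akira:4, Dmitri:5, Goran:5, Jamal:4, Mona:4, Rhea:5, Simone:4, Ursula:5, Wes:4, Ximena:4.
The maximum eccentricity is 5, realized for instance by the pair Ursula–Goran via Ursula – Ximena – Akira – Mona – Dmitri – Goran. So the diameter is 5.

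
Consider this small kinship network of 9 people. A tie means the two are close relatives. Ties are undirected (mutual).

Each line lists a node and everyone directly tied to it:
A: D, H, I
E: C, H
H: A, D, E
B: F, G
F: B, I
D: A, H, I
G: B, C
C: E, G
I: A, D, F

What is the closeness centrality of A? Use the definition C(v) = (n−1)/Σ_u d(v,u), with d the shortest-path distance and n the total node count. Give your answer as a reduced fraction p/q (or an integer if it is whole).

Distances from A: B:3, C:3, D:1, E:2, F:2, G:4, H:1, I:1. Sum = 17.
n = 9, so closeness = 8/17.

8/17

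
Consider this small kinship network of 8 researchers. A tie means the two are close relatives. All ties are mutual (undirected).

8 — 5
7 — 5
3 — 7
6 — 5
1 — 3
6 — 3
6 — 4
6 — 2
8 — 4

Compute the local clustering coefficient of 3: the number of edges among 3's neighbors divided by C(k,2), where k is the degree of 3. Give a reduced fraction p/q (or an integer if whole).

0

3's neighbors: 1, 6, and 7 (k = 3).
Possible neighbor pairs: C(3,2) = 3. Edges among them: none → e = 0.
Clustering(3) = 0/3 = 0.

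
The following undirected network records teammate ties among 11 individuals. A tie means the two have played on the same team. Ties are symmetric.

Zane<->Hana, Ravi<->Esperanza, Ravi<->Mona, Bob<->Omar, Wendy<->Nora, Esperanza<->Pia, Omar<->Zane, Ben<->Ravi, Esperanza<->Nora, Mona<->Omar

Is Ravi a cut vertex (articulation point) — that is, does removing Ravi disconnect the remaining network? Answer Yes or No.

Removing Ravi leaves {Esperanza, Nora, Pia, and Wendy} with no path to {Bob, Hana, Mona, Omar, and Zane}, so the network splits into 3 components. Ravi is a cut vertex.

Yes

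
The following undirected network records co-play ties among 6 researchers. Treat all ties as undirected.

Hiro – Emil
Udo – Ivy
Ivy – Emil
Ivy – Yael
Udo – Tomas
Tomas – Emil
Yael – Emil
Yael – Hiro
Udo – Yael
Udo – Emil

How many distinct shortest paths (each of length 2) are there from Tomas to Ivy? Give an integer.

2

The shortest distance is 2. The length-2 paths are: Tomas–Udo–Ivy; Tomas–Emil–Ivy.
That gives 2 distinct shortest paths.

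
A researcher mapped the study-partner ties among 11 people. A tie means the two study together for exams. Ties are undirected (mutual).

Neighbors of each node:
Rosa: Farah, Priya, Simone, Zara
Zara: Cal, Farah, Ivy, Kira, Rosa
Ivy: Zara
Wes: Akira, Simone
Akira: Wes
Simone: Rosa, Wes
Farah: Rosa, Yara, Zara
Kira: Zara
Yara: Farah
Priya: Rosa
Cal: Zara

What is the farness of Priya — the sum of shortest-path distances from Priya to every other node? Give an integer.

Distances from Priya: Akira:4, Cal:3, Farah:2, Ivy:3, Kira:3, Rosa:1, Simone:2, Wes:3, Yara:3, Zara:2.
Sum = 4 + 3 + 2 + 3 + 3 + 1 + 2 + 3 + 3 + 2 = 26.

26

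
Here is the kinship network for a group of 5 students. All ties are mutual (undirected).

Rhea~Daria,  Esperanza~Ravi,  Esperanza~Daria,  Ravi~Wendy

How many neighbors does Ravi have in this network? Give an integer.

2

Ravi is directly tied to Esperanza and Wendy. That is 2 neighbors, so the degree of Ravi is 2.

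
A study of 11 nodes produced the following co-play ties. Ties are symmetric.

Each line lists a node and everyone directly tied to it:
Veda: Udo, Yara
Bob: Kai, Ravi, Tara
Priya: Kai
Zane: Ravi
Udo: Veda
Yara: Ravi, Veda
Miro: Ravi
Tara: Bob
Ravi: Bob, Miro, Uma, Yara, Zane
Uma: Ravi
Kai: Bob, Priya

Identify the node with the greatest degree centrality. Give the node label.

Ravi

Degrees — Bob:3, Kai:2, Miro:1, Priya:1, Ravi:5, Tara:1, Udo:1, Uma:1, Veda:2, Yara:2, Zane:1.
The maximum is 5, attained only by Ravi.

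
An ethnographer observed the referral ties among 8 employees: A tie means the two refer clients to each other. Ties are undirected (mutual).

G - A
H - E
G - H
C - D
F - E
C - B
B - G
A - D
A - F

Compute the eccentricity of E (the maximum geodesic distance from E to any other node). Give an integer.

Distances from E: A:2, B:3, C:4, D:3, F:1, G:2, H:1.
The largest is 4 (to C), so the eccentricity of E is 4.

4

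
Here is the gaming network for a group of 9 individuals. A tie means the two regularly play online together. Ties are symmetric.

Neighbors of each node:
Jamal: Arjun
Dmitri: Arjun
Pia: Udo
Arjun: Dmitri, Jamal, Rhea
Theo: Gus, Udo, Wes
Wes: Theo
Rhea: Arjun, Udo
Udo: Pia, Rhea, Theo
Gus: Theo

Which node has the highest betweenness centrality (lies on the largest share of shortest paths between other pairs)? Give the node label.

Udo

Unnormalized betweenness of each node: Arjun:13, Dmitri:0, Gus:0, Jamal:0, Pia:0, Rhea:15, Theo:13, Udo:19, Wes:0.
Udo has the largest value, 19, making it the main broker — the node through which the most shortest paths run.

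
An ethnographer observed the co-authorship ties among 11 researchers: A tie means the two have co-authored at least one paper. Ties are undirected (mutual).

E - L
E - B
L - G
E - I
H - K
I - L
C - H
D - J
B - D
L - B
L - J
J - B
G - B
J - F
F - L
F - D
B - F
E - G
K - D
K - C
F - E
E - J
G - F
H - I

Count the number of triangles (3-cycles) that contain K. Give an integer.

1

K's neighbors: C, D, and H.
Neighbor pairs that are themselves tied: K–C–H. Each forms one triangle with K, for 1 in total.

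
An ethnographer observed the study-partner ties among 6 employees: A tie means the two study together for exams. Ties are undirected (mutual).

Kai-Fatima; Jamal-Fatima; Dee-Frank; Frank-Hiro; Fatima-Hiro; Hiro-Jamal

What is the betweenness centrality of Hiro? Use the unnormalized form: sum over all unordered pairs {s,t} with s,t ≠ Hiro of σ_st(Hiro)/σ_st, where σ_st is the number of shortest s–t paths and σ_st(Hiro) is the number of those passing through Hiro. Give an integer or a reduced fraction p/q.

6

Pairs whose geodesics pass through Hiro — Frank–Fatima: 1; Frank–Jamal: 1; Frank–Kai: 1; Fatima–Dee: 1; Jamal–Dee: 1; Dee–Kai: 1.
All other pairs contribute 0.
Summing the contributions gives betweenness(Hiro) = 6.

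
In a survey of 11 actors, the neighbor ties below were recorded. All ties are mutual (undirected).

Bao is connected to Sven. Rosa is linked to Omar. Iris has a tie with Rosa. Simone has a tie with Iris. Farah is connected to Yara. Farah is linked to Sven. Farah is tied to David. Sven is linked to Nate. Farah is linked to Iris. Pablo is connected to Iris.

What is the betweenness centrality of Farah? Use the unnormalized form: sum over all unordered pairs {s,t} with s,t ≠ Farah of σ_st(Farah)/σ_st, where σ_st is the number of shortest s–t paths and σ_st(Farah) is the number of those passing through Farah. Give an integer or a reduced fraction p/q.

Pairs whose geodesics pass through Farah — Simone–Nate: 1; Simone–David: 1; Simone–Bao: 1; Simone–Yara: 1; Simone–Sven: 1; Omar–Nate: 1; Omar–David: 1; Omar–Bao: 1; Omar–Yara: 1; Omar–Sven: 1; Nate–David: 1; Nate–Yara: 1; Nate–Rosa: 1; Nate–Iris: 1 … (+18 more pairs).
All other pairs contribute 0.
Summing the contributions gives betweenness(Farah) = 32.

32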